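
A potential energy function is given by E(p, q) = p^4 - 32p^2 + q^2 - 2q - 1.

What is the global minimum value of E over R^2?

-258

E(p,q) separates as A(p) + B(q) − 1, so its minimum is min A + min B − 1.
A'(p) = 4p(p - 4)(p + 4) vanishes at p ∈ {-4, 0, 4}; B'(q) = 2q - 2 vanishes at q ∈ {1}.
Local minima of A (where A''>0): A(-4)=-256, A(4)=-256. Local minima of B: B(1)=-1.
So the global minimum of E is A(-4) + B(1) − 1 = -256 − 1 − 1 = -258, attained at (-4, 1).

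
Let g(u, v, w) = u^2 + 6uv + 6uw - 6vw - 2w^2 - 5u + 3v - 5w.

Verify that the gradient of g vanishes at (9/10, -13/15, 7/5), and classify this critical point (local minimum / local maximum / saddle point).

∇g = (2u + 6v + 6w - 5, 6u - 6w + 3, 6u - 6v - 4w - 5); substituting (9/10, -13/15, 7/5) gives ∇g = (0, 0, 0), so (9/10, -13/15, 7/5) is indeed a critical point.
The Hessian is constant: H = [[2, 6, 6], [6, 0, -6], [6, -6, -4]].
Leading principal minors: Δ₁ = 2, Δ₂ = -36, Δ₃ = -360.
The minors fit neither the all-positive nor the alternating-sign pattern, so H is indefinite: a saddle point.

saddle point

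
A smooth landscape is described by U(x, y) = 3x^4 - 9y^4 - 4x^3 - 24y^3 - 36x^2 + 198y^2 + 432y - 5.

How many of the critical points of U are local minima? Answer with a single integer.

2

U separates as a function of x plus a function of y, so ∇U=0 decouples.
∂U/∂x = 12x(x - 3)(x + 2) = 0 at x ∈ {-2, 0, 3}; ∂U/∂y = -36(y - 3)(y + 1)(y + 4) = 0 at y ∈ {-4, -1, 3}.
The Hessian is diagonal: diag(U_xx, U_yy). Second derivatives: U_xx(-2)=120, U_xx(0)=-72, U_xx(3)=180; U_yy(-4)=-756, U_yy(-1)=432, U_yy(3)=-1008.
Local minima occur where both diagonal entries positive: (-2, -1), (3, -1). Count: 2.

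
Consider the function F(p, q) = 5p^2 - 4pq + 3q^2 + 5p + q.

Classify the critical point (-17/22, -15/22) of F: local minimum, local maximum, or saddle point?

local minimum

The Hessian of F is constant: H = [[10, -4], [-4, 6]].
det(H) = 10·6 − (-4)² = 44.
det(H) > 0 and tr(H) = 16 > 0, so H is positive definite and the point is a local minimum.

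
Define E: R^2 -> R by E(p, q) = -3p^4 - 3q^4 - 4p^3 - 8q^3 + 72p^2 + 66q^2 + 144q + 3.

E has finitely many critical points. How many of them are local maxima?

E separates as a function of p plus a function of q, so ∇E=0 decouples.
∂E/∂p = -12p(p - 3)(p + 4) = 0 at p ∈ {-4, 0, 3}; ∂E/∂q = -12(q - 3)(q + 1)(q + 4) = 0 at q ∈ {-4, -1, 3}.
The Hessian is diagonal: diag(E_pp, E_qq). Second derivatives: E_pp(-4)=-336, E_pp(0)=144, E_pp(3)=-252; E_qq(-4)=-252, E_qq(-1)=144, E_qq(3)=-336.
Local maxima occur where both diagonal entries negative: (-4, -4), (-4, 3), (3, -4), (3, 3). Count: 4.

4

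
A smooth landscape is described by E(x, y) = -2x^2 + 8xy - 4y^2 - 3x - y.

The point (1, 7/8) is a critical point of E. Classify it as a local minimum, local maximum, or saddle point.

The Hessian of E is constant: H = [[-4, 8], [8, -8]].
det(H) = (-4)·(-8) − 8² = -32.
Since det(H) < 0, H is indefinite and the critical point is a saddle point.

saddle point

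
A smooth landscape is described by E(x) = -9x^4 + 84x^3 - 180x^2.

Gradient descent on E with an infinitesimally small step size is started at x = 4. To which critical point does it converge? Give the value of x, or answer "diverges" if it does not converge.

E'(x) = -36x(x - 5)(x - 2), so E'(4) = 288.
Gradient descent moves in the -E' direction, i.e. x is decreasing.
The nearest critical point in that direction is x = 2, where E'' = 216 > 0 (a local minimum). The iterate converges there.

2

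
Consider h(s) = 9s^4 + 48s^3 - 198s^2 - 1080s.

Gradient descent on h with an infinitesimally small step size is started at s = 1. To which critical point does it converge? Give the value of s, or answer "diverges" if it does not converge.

h'(s) = 36(s - 3)(s + 2)(s + 5), so h'(1) = -1296.
Gradient descent moves in the -h' direction, i.e. s is increasing.
The nearest critical point in that direction is s = 3, where h'' = 1440 > 0 (a local minimum). The iterate converges there.

3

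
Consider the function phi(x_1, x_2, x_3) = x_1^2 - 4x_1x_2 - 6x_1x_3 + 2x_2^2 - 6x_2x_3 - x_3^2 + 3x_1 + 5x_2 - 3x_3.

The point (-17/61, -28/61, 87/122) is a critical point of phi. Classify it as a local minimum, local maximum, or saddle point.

The Hessian is constant: H = [[2, -4, -6], [-4, 4, -6], [-6, -6, -2]].
Leading principal minors: Δ₁ = 2, Δ₂ = -8, Δ₃ = -488.
The minors fit neither the all-positive nor the alternating-sign pattern, so H is indefinite: a saddle point.

saddle point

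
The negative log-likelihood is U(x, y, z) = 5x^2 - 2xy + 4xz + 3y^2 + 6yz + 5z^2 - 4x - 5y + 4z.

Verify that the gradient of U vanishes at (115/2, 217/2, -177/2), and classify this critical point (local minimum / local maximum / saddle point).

local minimum

∇U = (10x - 2y + 4z - 4, -2x + 6y + 6z - 5, 4x + 6y + 10z + 4); substituting (115/2, 217/2, -177/2) gives ∇U = (0, 0, 0), so (115/2, 217/2, -177/2) is indeed a critical point.
The Hessian is constant: H = [[10, -2, 4], [-2, 6, 6], [4, 6, 10]].
Leading principal minors: Δ₁ = 10, Δ₂ = 56, Δ₃ = 8.
All leading minors are positive, so H is positive definite: a local minimum.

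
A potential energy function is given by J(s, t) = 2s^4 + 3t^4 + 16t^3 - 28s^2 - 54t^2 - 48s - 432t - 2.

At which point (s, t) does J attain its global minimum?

(3, 3)

J(s,t) separates as P(s) + Q(t) − 2, so its minimum is min P + min Q − 2.
P'(s) = 8(s - 3)(s + 1)(s + 2) vanishes at s ∈ {-2, -1, 3}; Q'(t) = 12(t - 3)(t + 3)(t + 4) vanishes at t ∈ {-4, -3, 3}.
Local minima of P (where P''>0): P(-2)=16, P(3)=-234. Local minima of Q: Q(-4)=608, Q(3)=-1107.
So the global minimum of J is P(3) + Q(3) − 2 = -234 − 1107 − 2 = -1343, attained at (3, 3).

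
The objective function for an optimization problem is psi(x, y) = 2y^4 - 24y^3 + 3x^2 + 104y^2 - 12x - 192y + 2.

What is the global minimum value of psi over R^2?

-138

psi(x,y) separates as P(x) + Q(y) + 2, so its minimum is min P + min Q + 2.
P'(x) = 6x - 12 vanishes at x ∈ {2}; Q'(y) = 8(y - 4)(y - 3)(y - 2) vanishes at y ∈ {2, 3, 4}.
Local minima of P (where P''>0): P(2)=-12. Local minima of Q: Q(2)=-128, Q(4)=-128.
So the global minimum of psi is P(2) + Q(2) + 2 = -12 − 128 + 2 = -138, attained at (2, 2).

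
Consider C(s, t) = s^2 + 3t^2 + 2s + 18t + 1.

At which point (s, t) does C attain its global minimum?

(-1, -3)

C(s,t) separates as P(s) + Q(t) + 1, so its minimum is min P + min Q + 1.
P'(s) = 2s + 2 vanishes at s ∈ {-1}; Q'(t) = 6(t + 3) vanishes at t ∈ {-3}.
Local minima of P (where P''>0): P(-1)=-1. Local minima of Q: Q(-3)=-27.
So the global minimum of C is P(-1) + Q(-3) + 1 = -1 − 27 + 1 = -27, attained at (-1, -3).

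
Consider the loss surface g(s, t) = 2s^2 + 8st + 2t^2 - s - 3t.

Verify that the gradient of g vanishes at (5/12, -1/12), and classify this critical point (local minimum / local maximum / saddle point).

saddle point

∇g = (4s + 8t - 1, 8s + 4t - 3); substituting (5/12, -1/12) gives ∇g = (0, 0), so (5/12, -1/12) is indeed a critical point.
The Hessian of g is constant: H = [[4, 8], [8, 4]].
det(H) = 4·4 − 8² = -48.
Since det(H) < 0, H is indefinite and the critical point is a saddle point.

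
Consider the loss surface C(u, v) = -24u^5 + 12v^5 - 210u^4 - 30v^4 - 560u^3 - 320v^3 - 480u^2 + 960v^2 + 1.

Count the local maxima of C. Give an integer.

4

C separates as a function of u plus a function of v, so ∇C=0 decouples.
∂C/∂u = -120u(u + 1)(u + 2)(u + 4) = 0 at u ∈ {-4, -2, -1, 0}; ∂C/∂v = 60v(v - 4)(v - 2)(v + 4) = 0 at v ∈ {-4, 0, 2, 4}.
The Hessian is diagonal: diag(C_uu, C_vv). Second derivatives: C_uu(-4)=2880, C_uu(-2)=-480, C_uu(-1)=360, C_uu(0)=-960; C_vv(-4)=-11520, C_vv(0)=1920, C_vv(2)=-1440, C_vv(4)=3840.
Local maxima occur where both diagonal entries negative: (-2, -4), (-2, 2), (0, -4), (0, 2). Count: 4.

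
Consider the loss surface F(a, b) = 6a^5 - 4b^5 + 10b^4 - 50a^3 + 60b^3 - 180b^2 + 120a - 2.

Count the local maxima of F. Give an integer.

F separates as a function of a plus a function of b, so ∇F=0 decouples.
∂F/∂a = 30(a - 2)(a - 1)(a + 1)(a + 2) = 0 at a ∈ {-2, -1, 1, 2}; ∂F/∂b = -20b(b - 3)(b - 2)(b + 3) = 0 at b ∈ {-3, 0, 2, 3}.
The Hessian is diagonal: diag(F_aa, F_bb). Second derivatives: F_aa(-2)=-360, F_aa(-1)=180, F_aa(1)=-180, F_aa(2)=360; F_bb(-3)=1800, F_bb(0)=-360, F_bb(2)=200, F_bb(3)=-360.
Local maxima occur where both diagonal entries negative: (-2, 0), (-2, 3), (1, 0), (1, 3). Count: 4.

4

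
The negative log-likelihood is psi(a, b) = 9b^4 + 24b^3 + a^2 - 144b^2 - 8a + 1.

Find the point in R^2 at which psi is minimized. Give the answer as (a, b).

psi(a,b) separates as P(a) + Q(b) + 1, so its minimum is min P + min Q + 1.
P'(a) = 2a - 8 vanishes at a ∈ {4}; Q'(b) = 36b(b - 2)(b + 4) vanishes at b ∈ {-4, 0, 2}.
Local minima of P (where P''>0): P(4)=-16. Local minima of Q: Q(-4)=-1536, Q(2)=-240.
So the global minimum of psi is P(4) + Q(-4) + 1 = -16 − 1536 + 1 = -1551, attained at (4, -4).

(4, -4)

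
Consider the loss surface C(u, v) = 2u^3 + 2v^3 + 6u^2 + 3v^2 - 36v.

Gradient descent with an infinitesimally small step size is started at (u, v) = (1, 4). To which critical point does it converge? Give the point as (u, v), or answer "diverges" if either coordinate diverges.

(0, 2)

C is separable, so gradient descent decouples: u follows -∂C/∂u, v follows -∂C/∂v.
∂C/∂u = 6u(u + 2); at u=1 this is 18, so u decreases.
∂C/∂v = 6(v - 2)(v + 3); at v=4 this is 84, so v decreases.
u converges to its nearest critical value 0 (a local min of the u-part); v converges to 2. The iterate converges to (0, 2).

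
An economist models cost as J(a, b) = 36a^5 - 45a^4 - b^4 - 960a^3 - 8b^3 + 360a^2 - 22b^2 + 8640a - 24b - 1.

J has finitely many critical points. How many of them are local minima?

2

J separates as a function of a plus a function of b, so ∇J=0 decouples.
∂J/∂a = 180(a - 4)(a - 2)(a + 2)(a + 3) = 0 at a ∈ {-3, -2, 2, 4}; ∂J/∂b = -4(b + 1)(b + 2)(b + 3) = 0 at b ∈ {-3, -2, -1}.
The Hessian is diagonal: diag(J_aa, J_bb). Second derivatives: J_aa(-3)=-6300, J_aa(-2)=4320, J_aa(2)=-7200, J_aa(4)=15120; J_bb(-3)=-8, J_bb(-2)=4, J_bb(-1)=-8.
Local minima occur where both diagonal entries positive: (-2, -2), (4, -2). Count: 2.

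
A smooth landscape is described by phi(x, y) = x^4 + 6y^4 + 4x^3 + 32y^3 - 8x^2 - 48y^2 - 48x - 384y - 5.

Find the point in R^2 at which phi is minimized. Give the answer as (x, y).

phi(x,y) separates as P(x) + Q(y) − 5, so its minimum is min P + min Q − 5.
P'(x) = 4(x - 2)(x + 2)(x + 3) vanishes at x ∈ {-3, -2, 2}; Q'(y) = 24(y - 2)(y + 2)(y + 4) vanishes at y ∈ {-4, -2, 2}.
Local minima of P (where P''>0): P(-3)=45, P(2)=-80. Local minima of Q: Q(-4)=256, Q(2)=-608.
So the global minimum of phi is P(2) + Q(2) − 5 = -80 − 608 − 5 = -693, attained at (2, 2).

(2, 2)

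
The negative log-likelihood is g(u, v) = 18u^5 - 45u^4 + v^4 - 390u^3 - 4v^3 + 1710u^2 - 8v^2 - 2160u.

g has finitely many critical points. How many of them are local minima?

4

g separates as a function of u plus a function of v, so ∇g=0 decouples.
∂g/∂u = 90(u - 3)(u - 2)(u - 1)(u + 4) = 0 at u ∈ {-4, 1, 2, 3}; ∂g/∂v = 4v(v - 4)(v + 1) = 0 at v ∈ {-1, 0, 4}.
The Hessian is diagonal: diag(g_uu, g_vv). Second derivatives: g_uu(-4)=-18900, g_uu(1)=900, g_uu(2)=-540, g_uu(3)=1260; g_vv(-1)=20, g_vv(0)=-16, g_vv(4)=80.
Local minima occur where both diagonal entries positive: (1, -1), (1, 4), (3, -1), (3, 4). Count: 4.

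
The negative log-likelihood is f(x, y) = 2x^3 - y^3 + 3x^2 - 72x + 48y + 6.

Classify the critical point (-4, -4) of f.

saddle point

The mixed partial ∂²f/∂x∂y is 0, so the Hessian at any point is diag(f_xx, f_yy) = diag(6(2x + 1), -6y).
At (-4, -4): H = diag(-42, 24).
The eigenvalues have opposite signs, so H is indefinite: a saddle point.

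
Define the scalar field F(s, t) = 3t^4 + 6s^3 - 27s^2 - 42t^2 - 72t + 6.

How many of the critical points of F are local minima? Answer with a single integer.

F separates as a function of s plus a function of t, so ∇F=0 decouples.
∂F/∂s = 18s(s - 3) = 0 at s ∈ {0, 3}; ∂F/∂t = 12(t - 3)(t + 1)(t + 2) = 0 at t ∈ {-2, -1, 3}.
The Hessian is diagonal: diag(F_ss, F_tt). Second derivatives: F_ss(0)=-54, F_ss(3)=54; F_tt(-2)=60, F_tt(-1)=-48, F_tt(3)=240.
Local minima occur where both diagonal entries positive: (3, -2), (3, 3). Count: 2.

2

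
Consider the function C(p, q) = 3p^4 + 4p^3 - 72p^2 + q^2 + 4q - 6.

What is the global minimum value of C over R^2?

C(p,q) separates as A(p) + B(q) − 6, so its minimum is min A + min B − 6.
A'(p) = 12p(p - 3)(p + 4) vanishes at p ∈ {-4, 0, 3}; B'(q) = 2q + 4 vanishes at q ∈ {-2}.
Local minima of A (where A''>0): A(-4)=-640, A(3)=-297. Local minima of B: B(-2)=-4.
So the global minimum of C is A(-4) + B(-2) − 6 = -640 − 4 − 6 = -650, attained at (-4, -2).

-650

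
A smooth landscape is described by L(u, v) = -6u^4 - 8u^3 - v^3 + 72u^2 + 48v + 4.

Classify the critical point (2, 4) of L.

local maximum

The mixed partial ∂²L/∂u∂v is 0, so the Hessian at any point is diag(L_uu, L_vv) = diag(24(-3u^2 - 2u + 6), -6v).
At (2, 4): H = diag(-240, -24).
Both eigenvalues are negative, so H is negative definite: a local maximum.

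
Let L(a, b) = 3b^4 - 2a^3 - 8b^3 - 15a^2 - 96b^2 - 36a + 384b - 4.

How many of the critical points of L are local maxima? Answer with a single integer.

L separates as a function of a plus a function of b, so ∇L=0 decouples.
∂L/∂a = -6(a + 2)(a + 3) = 0 at a ∈ {-3, -2}; ∂L/∂b = 12(b - 4)(b - 2)(b + 4) = 0 at b ∈ {-4, 2, 4}.
The Hessian is diagonal: diag(L_aa, L_bb). Second derivatives: L_aa(-3)=6, L_aa(-2)=-6; L_bb(-4)=576, L_bb(2)=-144, L_bb(4)=192.
Local maxima occur where both diagonal entries negative: (-2, 2). Count: 1.

1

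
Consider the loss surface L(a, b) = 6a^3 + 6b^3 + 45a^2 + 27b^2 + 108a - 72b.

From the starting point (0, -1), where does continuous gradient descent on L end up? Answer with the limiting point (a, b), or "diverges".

L is separable, so gradient descent decouples: a follows -∂L/∂a, b follows -∂L/∂b.
∂L/∂a = 18(a + 2)(a + 3); at a=0 this is 108, so a decreases.
∂L/∂b = 18(b - 1)(b + 4); at b=-1 this is -108, so b increases.
a converges to its nearest critical value -2 (a local min of the a-part); b converges to 1. The iterate converges to (-2, 1).

(-2, 1)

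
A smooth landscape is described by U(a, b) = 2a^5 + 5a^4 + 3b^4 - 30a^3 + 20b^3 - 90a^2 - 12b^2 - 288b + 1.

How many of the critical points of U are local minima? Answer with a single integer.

U separates as a function of a plus a function of b, so ∇U=0 decouples.
∂U/∂a = 10a(a - 3)(a + 2)(a + 3) = 0 at a ∈ {-3, -2, 0, 3}; ∂U/∂b = 12(b - 2)(b + 3)(b + 4) = 0 at b ∈ {-4, -3, 2}.
The Hessian is diagonal: diag(U_aa, U_bb). Second derivatives: U_aa(-3)=-180, U_aa(-2)=100, U_aa(0)=-180, U_aa(3)=900; U_bb(-4)=72, U_bb(-3)=-60, U_bb(2)=360.
Local minima occur where both diagonal entries positive: (-2, -4), (-2, 2), (3, -4), (3, 2). Count: 4.

4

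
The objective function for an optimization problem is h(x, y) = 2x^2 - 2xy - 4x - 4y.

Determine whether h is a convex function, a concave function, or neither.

neither

h is quadratic, so its Hessian is the constant matrix H = [[4, -2], [-2, 0]].
det(H) = -4, tr(H) = 4.
det(H) < 0, so H is indefinite: neither convex nor concave.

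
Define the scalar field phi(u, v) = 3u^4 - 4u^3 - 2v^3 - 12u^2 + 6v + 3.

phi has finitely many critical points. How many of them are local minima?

phi separates as a function of u plus a function of v, so ∇phi=0 decouples.
∂phi/∂u = 12u(u - 2)(u + 1) = 0 at u ∈ {-1, 0, 2}; ∂phi/∂v = -6(v - 1)(v + 1) = 0 at v ∈ {-1, 1}.
The Hessian is diagonal: diag(phi_uu, phi_vv). Second derivatives: phi_uu(-1)=36, phi_uu(0)=-24, phi_uu(2)=72; phi_vv(-1)=12, phi_vv(1)=-12.
Local minima occur where both diagonal entries positive: (-1, -1), (2, -1). Count: 2.

2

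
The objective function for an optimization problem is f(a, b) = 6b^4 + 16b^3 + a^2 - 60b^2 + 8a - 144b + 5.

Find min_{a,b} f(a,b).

f(a,b) separates as P(a) + Q(b) + 5, so its minimum is min P + min Q + 5.
P'(a) = 2a + 8 vanishes at a ∈ {-4}; Q'(b) = 24(b - 2)(b + 1)(b + 3) vanishes at b ∈ {-3, -1, 2}.
Local minima of P (where P''>0): P(-4)=-16. Local minima of Q: Q(-3)=-54, Q(2)=-304.
So the global minimum of f is P(-4) + Q(2) + 5 = -16 − 304 + 5 = -315, attained at (-4, 2).

-315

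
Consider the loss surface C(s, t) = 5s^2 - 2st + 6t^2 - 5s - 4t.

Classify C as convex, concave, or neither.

C is quadratic, so its Hessian is the constant matrix H = [[10, -2], [-2, 12]].
det(H) = 116, tr(H) = 22.
det(H) > 0 and tr(H) > 0, so H is positive definite everywhere: convex.

convex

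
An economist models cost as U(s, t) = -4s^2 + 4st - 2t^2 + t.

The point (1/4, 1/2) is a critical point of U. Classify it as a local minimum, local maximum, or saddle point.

local maximum

The Hessian of U is constant: H = [[-8, 4], [4, -4]].
det(H) = (-8)·(-4) − 4² = 16.
det(H) > 0 and tr(H) = -12 < 0, so H is negative definite and the point is a local maximum.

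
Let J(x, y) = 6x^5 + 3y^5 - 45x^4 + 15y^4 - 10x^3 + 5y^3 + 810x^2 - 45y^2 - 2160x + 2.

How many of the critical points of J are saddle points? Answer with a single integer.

8

J separates as a function of x plus a function of y, so ∇J=0 decouples.
∂J/∂x = 30(x - 4)(x - 3)(x - 2)(x + 3) = 0 at x ∈ {-3, 2, 3, 4}; ∂J/∂y = 15y(y - 1)(y + 2)(y + 3) = 0 at y ∈ {-3, -2, 0, 1}.
The Hessian is diagonal: diag(J_xx, J_yy). Second derivatives: J_xx(-3)=-6300, J_xx(2)=300, J_xx(3)=-180, J_xx(4)=420; J_yy(-3)=-180, J_yy(-2)=90, J_yy(0)=-90, J_yy(1)=180.
Saddle points occur where the two diagonal entries have opposite signs: (-3, -2), (-3, 1), (2, -3), (2, 0), (3, -2), (3, 1), (4, -3), (4, 0). Count: 8.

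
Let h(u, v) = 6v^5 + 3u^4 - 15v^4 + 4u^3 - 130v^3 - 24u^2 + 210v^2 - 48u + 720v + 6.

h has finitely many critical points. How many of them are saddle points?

h separates as a function of u plus a function of v, so ∇h=0 decouples.
∂h/∂u = 12(u - 2)(u + 1)(u + 2) = 0 at u ∈ {-2, -1, 2}; ∂h/∂v = 30(v - 4)(v - 2)(v + 1)(v + 3) = 0 at v ∈ {-3, -1, 2, 4}.
The Hessian is diagonal: diag(h_uu, h_vv). Second derivatives: h_uu(-2)=48, h_uu(-1)=-36, h_uu(2)=144; h_vv(-3)=-2100, h_vv(-1)=900, h_vv(2)=-900, h_vv(4)=2100.
Saddle points occur where the two diagonal entries have opposite signs: (-2, -3), (-2, 2), (-1, -1), (-1, 4), (2, -3), (2, 2). Count: 6.

6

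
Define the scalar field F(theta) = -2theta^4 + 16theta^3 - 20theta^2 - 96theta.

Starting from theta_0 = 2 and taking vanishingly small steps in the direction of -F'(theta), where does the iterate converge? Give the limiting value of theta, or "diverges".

3

F'(theta) = -8(theta - 4)(theta - 3)(theta + 1), so F'(2) = -48.
Gradient descent moves in the -F' direction, i.e. theta is increasing.
The nearest critical point in that direction is theta = 3, where F'' = 32 > 0 (a local minimum). The iterate converges there.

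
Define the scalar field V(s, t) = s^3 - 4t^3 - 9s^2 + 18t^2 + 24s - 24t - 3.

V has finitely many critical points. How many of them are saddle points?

V separates as a function of s plus a function of t, so ∇V=0 decouples.
∂V/∂s = 3(s - 4)(s - 2) = 0 at s ∈ {2, 4}; ∂V/∂t = -12(t - 2)(t - 1) = 0 at t ∈ {1, 2}.
The Hessian is diagonal: diag(V_ss, V_tt). Second derivatives: V_ss(2)=-6, V_ss(4)=6; V_tt(1)=12, V_tt(2)=-12.
Saddle points occur where the two diagonal entries have opposite signs: (2, 1), (4, 2). Count: 2.

2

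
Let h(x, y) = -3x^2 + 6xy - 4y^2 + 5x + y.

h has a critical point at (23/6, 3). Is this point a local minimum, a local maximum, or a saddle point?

The Hessian of h is constant: H = [[-6, 6], [6, -8]].
det(H) = (-6)·(-8) − 6² = 12.
det(H) > 0 and tr(H) = -14 < 0, so H is negative definite and the point is a local maximum.

local maximum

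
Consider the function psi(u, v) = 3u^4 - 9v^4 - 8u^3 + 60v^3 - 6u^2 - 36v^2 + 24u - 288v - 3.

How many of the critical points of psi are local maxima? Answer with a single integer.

psi separates as a function of u plus a function of v, so ∇psi=0 decouples.
∂psi/∂u = 12(u - 2)(u - 1)(u + 1) = 0 at u ∈ {-1, 1, 2}; ∂psi/∂v = -36(v - 4)(v - 2)(v + 1) = 0 at v ∈ {-1, 2, 4}.
The Hessian is diagonal: diag(psi_uu, psi_vv). Second derivatives: psi_uu(-1)=72, psi_uu(1)=-24, psi_uu(2)=36; psi_vv(-1)=-540, psi_vv(2)=216, psi_vv(4)=-360.
Local maxima occur where both diagonal entries negative: (1, -1), (1, 4). Count: 2.

2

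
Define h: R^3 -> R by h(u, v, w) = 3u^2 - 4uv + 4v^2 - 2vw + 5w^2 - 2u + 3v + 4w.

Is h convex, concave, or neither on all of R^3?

convex

h is quadratic, so its Hessian is the constant matrix H = [[6, -4, 0], [-4, 8, -2], [0, -2, 10]].
Leading principal minors: 6, 32, 296.
All positive ⇒ H ≻ 0 ⇒ convex.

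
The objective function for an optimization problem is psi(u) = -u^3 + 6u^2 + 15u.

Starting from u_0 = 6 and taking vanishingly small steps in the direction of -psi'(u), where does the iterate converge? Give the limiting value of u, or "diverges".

psi'(u) = -3(u - 5)(u + 1), so psi'(6) = -21.
Gradient descent moves in the -psi' direction, i.e. u is increasing.
There is no critical point above u=6, and psi' keeps the same sign, so the iterate runs off to +∞.

diverges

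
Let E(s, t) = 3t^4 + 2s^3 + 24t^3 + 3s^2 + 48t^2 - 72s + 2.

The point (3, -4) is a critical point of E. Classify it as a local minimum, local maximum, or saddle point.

local minimum

The mixed partial ∂²E/∂s∂t is 0, so the Hessian at any point is diag(E_ss, E_tt) = diag(6(2s + 1), 12(3t^2 + 12t + 8)).
At (3, -4): H = diag(42, 96).
Both eigenvalues are positive, so H is positive definite: a local minimum.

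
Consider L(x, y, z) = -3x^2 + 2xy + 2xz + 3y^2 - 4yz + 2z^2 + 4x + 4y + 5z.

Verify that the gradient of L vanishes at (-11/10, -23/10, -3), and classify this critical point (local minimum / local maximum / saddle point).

saddle point

∇L = (-6x + 2y + 2z + 4, 2x + 6y - 4z + 4, 2x - 4y + 4z + 5); substituting (-11/10, -23/10, -3) gives ∇L = (0, 0, 0), so (-11/10, -23/10, -3) is indeed a critical point.
The Hessian is constant: H = [[-6, 2, 2], [2, 6, -4], [2, -4, 4]].
Leading principal minors: Δ₁ = -6, Δ₂ = -40, Δ₃ = -120.
The minors fit neither the all-positive nor the alternating-sign pattern, so H is indefinite: a saddle point.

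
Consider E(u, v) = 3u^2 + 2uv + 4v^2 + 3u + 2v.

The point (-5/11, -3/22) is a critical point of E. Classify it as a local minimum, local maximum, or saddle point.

The Hessian of E is constant: H = [[6, 2], [2, 8]].
det(H) = 6·8 − 2² = 44.
det(H) > 0 and tr(H) = 14 > 0, so H is positive definite and the point is a local minimum.

local minimum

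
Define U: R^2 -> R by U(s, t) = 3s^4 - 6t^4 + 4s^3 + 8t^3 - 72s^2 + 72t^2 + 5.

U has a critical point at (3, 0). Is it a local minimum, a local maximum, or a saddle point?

local minimum

The mixed partial ∂²U/∂s∂t is 0, so the Hessian at any point is diag(U_ss, U_tt) = diag(12(3s^2 + 2s - 12), 24(-3t^2 + 2t + 6)).
At (3, 0): H = diag(252, 144).
Both eigenvalues are positive, so H is positive definite: a local minimum.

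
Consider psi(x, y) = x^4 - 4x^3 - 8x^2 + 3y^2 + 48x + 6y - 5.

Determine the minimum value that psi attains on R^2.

-88

psi(x,y) separates as P(x) + Q(y) − 5, so its minimum is min P + min Q − 5.
P'(x) = 4(x - 3)(x - 2)(x + 2) vanishes at x ∈ {-2, 2, 3}; Q'(y) = 6y + 6 vanishes at y ∈ {-1}.
Local minima of P (where P''>0): P(-2)=-80, P(3)=45. Local minima of Q: Q(-1)=-3.
So the global minimum of psi is P(-2) + Q(-1) − 5 = -80 − 3 − 5 = -88, attained at (-2, -1).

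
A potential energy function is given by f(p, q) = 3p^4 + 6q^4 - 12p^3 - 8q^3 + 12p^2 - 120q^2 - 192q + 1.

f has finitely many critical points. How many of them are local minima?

f separates as a function of p plus a function of q, so ∇f=0 decouples.
∂f/∂p = 12p(p - 2)(p - 1) = 0 at p ∈ {0, 1, 2}; ∂f/∂q = 24(q - 4)(q + 1)(q + 2) = 0 at q ∈ {-2, -1, 4}.
The Hessian is diagonal: diag(f_pp, f_qq). Second derivatives: f_pp(0)=24, f_pp(1)=-12, f_pp(2)=24; f_qq(-2)=144, f_qq(-1)=-120, f_qq(4)=720.
Local minima occur where both diagonal entries positive: (0, -2), (0, 4), (2, -2), (2, 4). Count: 4.

4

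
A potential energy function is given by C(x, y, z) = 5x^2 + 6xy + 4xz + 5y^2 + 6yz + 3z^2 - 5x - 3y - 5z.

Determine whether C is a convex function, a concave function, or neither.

convex

C is quadratic, so its Hessian is the constant matrix H = [[10, 6, 4], [6, 10, 6], [4, 6, 6]].
Leading principal minors: 10, 64, 152.
All positive ⇒ H ≻ 0 ⇒ convex.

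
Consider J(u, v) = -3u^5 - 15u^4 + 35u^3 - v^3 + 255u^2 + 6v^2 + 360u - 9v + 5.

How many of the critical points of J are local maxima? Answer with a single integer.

J separates as a function of u plus a function of v, so ∇J=0 decouples.
∂J/∂u = -15(u - 3)(u + 1)(u + 2)(u + 4) = 0 at u ∈ {-4, -2, -1, 3}; ∂J/∂v = -3(v - 3)(v - 1) = 0 at v ∈ {1, 3}.
The Hessian is diagonal: diag(J_uu, J_vv). Second derivatives: J_uu(-4)=630, J_uu(-2)=-150, J_uu(-1)=180, J_uu(3)=-2100; J_vv(1)=6, J_vv(3)=-6.
Local maxima occur where both diagonal entries negative: (-2, 3), (3, 3). Count: 2.

2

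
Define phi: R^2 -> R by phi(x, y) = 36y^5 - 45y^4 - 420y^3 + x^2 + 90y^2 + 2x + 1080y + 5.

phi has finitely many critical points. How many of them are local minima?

2

phi separates as a function of x plus a function of y, so ∇phi=0 decouples.
∂phi/∂x = 2(x + 1) = 0 at x ∈ {-1}; ∂phi/∂y = 180(y - 3)(y - 1)(y + 1)(y + 2) = 0 at y ∈ {-2, -1, 1, 3}.
The Hessian is diagonal: diag(phi_xx, phi_yy). Second derivatives: phi_xx(-1)=2; phi_yy(-2)=-2700, phi_yy(-1)=1440, phi_yy(1)=-2160, phi_yy(3)=7200.
Local minima occur where both diagonal entries positive: (-1, -1), (-1, 3). Count: 2.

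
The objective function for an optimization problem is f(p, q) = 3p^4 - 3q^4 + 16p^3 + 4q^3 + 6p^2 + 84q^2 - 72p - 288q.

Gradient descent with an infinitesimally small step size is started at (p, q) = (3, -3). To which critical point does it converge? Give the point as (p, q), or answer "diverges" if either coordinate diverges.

f is separable, so gradient descent decouples: p follows -∂f/∂p, q follows -∂f/∂q.
∂f/∂p = 12(p - 1)(p + 2)(p + 3); at p=3 this is 720, so p decreases.
∂f/∂q = -12(q - 3)(q - 2)(q + 4); at q=-3 this is -360, so q increases.
p converges to its nearest critical value 1 (a local min of the p-part); q converges to 2. The iterate converges to (1, 2).

(1, 2)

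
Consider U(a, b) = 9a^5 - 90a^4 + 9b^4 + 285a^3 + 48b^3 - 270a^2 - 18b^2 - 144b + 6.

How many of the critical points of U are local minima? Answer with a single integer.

U separates as a function of a plus a function of b, so ∇U=0 decouples.
∂U/∂a = 45a(a - 4)(a - 3)(a - 1) = 0 at a ∈ {0, 1, 3, 4}; ∂U/∂b = 36(b - 1)(b + 1)(b + 4) = 0 at b ∈ {-4, -1, 1}.
The Hessian is diagonal: diag(U_aa, U_bb). Second derivatives: U_aa(0)=-540, U_aa(1)=270, U_aa(3)=-270, U_aa(4)=540; U_bb(-4)=540, U_bb(-1)=-216, U_bb(1)=360.
Local minima occur where both diagonal entries positive: (1, -4), (1, 1), (4, -4), (4, 1). Count: 4.

4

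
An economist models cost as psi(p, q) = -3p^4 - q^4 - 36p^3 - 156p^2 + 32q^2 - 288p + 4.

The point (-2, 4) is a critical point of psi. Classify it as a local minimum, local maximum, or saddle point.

The mixed partial ∂²psi/∂p∂q is 0, so the Hessian at any point is diag(psi_pp, psi_qq) = diag(-12(3p^2 + 18p + 26), 4(-3q^2 + 16)).
At (-2, 4): H = diag(-24, -128).
Both eigenvalues are negative, so H is negative definite: a local maximum.

local maximum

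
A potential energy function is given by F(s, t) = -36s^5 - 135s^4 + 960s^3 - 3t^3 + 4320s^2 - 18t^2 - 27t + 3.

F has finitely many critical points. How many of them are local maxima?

2

F separates as a function of s plus a function of t, so ∇F=0 decouples.
∂F/∂s = -180s(s - 4)(s + 3)(s + 4) = 0 at s ∈ {-4, -3, 0, 4}; ∂F/∂t = -9(t + 1)(t + 3) = 0 at t ∈ {-3, -1}.
The Hessian is diagonal: diag(F_ss, F_tt). Second derivatives: F_ss(-4)=5760, F_ss(-3)=-3780, F_ss(0)=8640, F_ss(4)=-40320; F_tt(-3)=18, F_tt(-1)=-18.
Local maxima occur where both diagonal entries negative: (-3, -1), (4, -1). Count: 2.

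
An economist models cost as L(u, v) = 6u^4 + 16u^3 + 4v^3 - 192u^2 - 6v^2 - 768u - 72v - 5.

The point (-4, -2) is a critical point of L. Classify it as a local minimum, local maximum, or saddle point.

saddle point

The mixed partial ∂²L/∂u∂v is 0, so the Hessian at any point is diag(L_uu, L_vv) = diag(24(3u^2 + 4u - 16), 12(2v - 1)).
At (-4, -2): H = diag(384, -60).
The eigenvalues have opposite signs, so H is indefinite: a saddle point.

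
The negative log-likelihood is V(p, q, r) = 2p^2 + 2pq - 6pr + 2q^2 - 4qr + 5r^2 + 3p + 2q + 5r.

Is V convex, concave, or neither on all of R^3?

V is quadratic, so its Hessian is the constant matrix H = [[4, 2, -6], [2, 4, -4], [-6, -4, 10]].
Leading principal minors: 4, 12, 8.
All positive ⇒ H ≻ 0 ⇒ convex.

convex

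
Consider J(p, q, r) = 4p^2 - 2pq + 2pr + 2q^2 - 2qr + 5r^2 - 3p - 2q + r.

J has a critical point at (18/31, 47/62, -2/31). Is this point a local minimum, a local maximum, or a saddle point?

The Hessian is constant: H = [[8, -2, 2], [-2, 4, -2], [2, -2, 10]].
Leading principal minors: Δ₁ = 8, Δ₂ = 28, Δ₃ = 248.
All leading minors are positive, so H is positive definite: a local minimum.

local minimum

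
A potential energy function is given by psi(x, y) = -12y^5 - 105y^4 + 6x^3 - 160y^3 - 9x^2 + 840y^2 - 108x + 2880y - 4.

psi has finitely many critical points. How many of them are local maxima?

2

psi separates as a function of x plus a function of y, so ∇psi=0 decouples.
∂psi/∂x = 18(x - 3)(x + 2) = 0 at x ∈ {-2, 3}; ∂psi/∂y = -60(y - 2)(y + 2)(y + 3)(y + 4) = 0 at y ∈ {-4, -3, -2, 2}.
The Hessian is diagonal: diag(psi_xx, psi_yy). Second derivatives: psi_xx(-2)=-90, psi_xx(3)=90; psi_yy(-4)=720, psi_yy(-3)=-300, psi_yy(-2)=480, psi_yy(2)=-7200.
Local maxima occur where both diagonal entries negative: (-2, -3), (-2, 2). Count: 2.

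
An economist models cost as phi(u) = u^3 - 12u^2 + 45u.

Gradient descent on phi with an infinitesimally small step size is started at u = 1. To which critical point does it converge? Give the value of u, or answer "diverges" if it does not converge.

diverges

phi'(u) = 3(u - 5)(u - 3), so phi'(1) = 24.
Gradient descent moves in the -phi' direction, i.e. u is decreasing.
There is no critical point below u=1, and phi' keeps the same sign, so the iterate runs off to −∞.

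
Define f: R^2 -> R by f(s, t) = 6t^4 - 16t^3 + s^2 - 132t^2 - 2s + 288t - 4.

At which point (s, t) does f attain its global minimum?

(1, -3)

f(s,t) separates as P(s) + Q(t) − 4, so its minimum is min P + min Q − 4.
P'(s) = 2s - 2 vanishes at s ∈ {1}; Q'(t) = 24(t - 4)(t - 1)(t + 3) vanishes at t ∈ {-3, 1, 4}.
Local minima of P (where P''>0): P(1)=-1. Local minima of Q: Q(-3)=-1134, Q(4)=-448.
So the global minimum of f is P(1) + Q(-3) − 4 = -1 − 1134 − 4 = -1139, attained at (1, -3).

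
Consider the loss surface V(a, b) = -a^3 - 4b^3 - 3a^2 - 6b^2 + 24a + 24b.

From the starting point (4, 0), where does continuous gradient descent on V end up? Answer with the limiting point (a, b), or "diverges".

V is separable, so gradient descent decouples: a follows -∂V/∂a, b follows -∂V/∂b.
∂V/∂a = -3(a - 2)(a + 4); at a=4 this is -48, so a increases.
∂V/∂b = -12(b - 1)(b + 2); at b=0 this is 24, so b decreases.
The a-coordinate has no critical point in that direction and runs off to infinity.

diverges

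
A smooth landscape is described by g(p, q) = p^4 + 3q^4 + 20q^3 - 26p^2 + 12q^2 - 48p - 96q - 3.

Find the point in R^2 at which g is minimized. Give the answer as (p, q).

g(p,q) separates as A(p) + B(q) − 3, so its minimum is min A + min B − 3.
A'(p) = 4(p - 4)(p + 1)(p + 3) vanishes at p ∈ {-3, -1, 4}; B'(q) = 12(q - 1)(q + 2)(q + 4) vanishes at q ∈ {-4, -2, 1}.
Local minima of A (where A''>0): A(-3)=-9, A(4)=-352. Local minima of B: B(-4)=64, B(1)=-61.
So the global minimum of g is A(4) + B(1) − 3 = -352 − 61 − 3 = -416, attained at (4, 1).

(4, 1)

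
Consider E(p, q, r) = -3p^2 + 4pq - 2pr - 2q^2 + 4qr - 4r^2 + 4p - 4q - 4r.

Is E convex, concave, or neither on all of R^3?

concave

E is quadratic, so its Hessian is the constant matrix H = [[-6, 4, -2], [4, -4, 4], [-2, 4, -8]].
Leading principal minors: -6, 8, -16.
Signs alternate −, +, − ⇒ H ≺ 0 ⇒ concave.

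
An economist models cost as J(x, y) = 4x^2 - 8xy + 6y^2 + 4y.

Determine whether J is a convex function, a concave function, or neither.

J is quadratic, so its Hessian is the constant matrix H = [[8, -8], [-8, 12]].
det(H) = 32, tr(H) = 20.
det(H) > 0 and tr(H) > 0, so H is positive definite everywhere: convex.

convex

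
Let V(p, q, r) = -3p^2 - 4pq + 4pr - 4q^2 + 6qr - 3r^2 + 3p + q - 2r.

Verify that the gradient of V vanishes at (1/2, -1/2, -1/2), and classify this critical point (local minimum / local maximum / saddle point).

∇V = (-6p - 4q + 4r + 3, -4p - 8q + 6r + 1, 4p + 6q - 6r - 2); substituting (1/2, -1/2, -1/2) gives ∇V = (0, 0, 0), so (1/2, -1/2, -1/2) is indeed a critical point.
The Hessian is constant: H = [[-6, -4, 4], [-4, -8, 6], [4, 6, -6]].
Leading principal minors: Δ₁ = -6, Δ₂ = 32, Δ₃ = -40.
The minors alternate sign starting negative (−, +, −), so H is negative definite: a local maximum.

local maximum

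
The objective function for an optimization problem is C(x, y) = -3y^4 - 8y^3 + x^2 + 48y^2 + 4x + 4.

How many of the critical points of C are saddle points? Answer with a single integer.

C separates as a function of x plus a function of y, so ∇C=0 decouples.
∂C/∂x = 2(x + 2) = 0 at x ∈ {-2}; ∂C/∂y = -12y(y - 2)(y + 4) = 0 at y ∈ {-4, 0, 2}.
The Hessian is diagonal: diag(C_xx, C_yy). Second derivatives: C_xx(-2)=2; C_yy(-4)=-288, C_yy(0)=96, C_yy(2)=-144.
Saddle points occur where the two diagonal entries have opposite signs: (-2, -4), (-2, 2). Count: 2.

2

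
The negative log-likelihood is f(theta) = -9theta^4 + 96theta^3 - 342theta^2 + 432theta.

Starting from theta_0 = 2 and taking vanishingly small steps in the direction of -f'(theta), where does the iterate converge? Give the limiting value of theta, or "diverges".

3

f'(theta) = -36(theta - 4)(theta - 3)(theta - 1), so f'(2) = -72.
Gradient descent moves in the -f' direction, i.e. theta is increasing.
The nearest critical point in that direction is theta = 3, where f'' = 72 > 0 (a local minimum). The iterate converges there.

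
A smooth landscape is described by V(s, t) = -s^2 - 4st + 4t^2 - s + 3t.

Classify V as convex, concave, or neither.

neither

V is quadratic, so its Hessian is the constant matrix H = [[-2, -4], [-4, 8]].
det(H) = -32, tr(H) = 6.
det(H) < 0, so H is indefinite: neither convex nor concave.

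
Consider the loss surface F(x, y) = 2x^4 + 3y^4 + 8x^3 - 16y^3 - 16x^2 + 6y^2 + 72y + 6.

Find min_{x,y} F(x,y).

F(x,y) separates as P(x) + Q(y) + 6, so its minimum is min P + min Q + 6.
P'(x) = 8x(x - 1)(x + 4) vanishes at x ∈ {-4, 0, 1}; Q'(y) = 12(y - 3)(y - 2)(y + 1) vanishes at y ∈ {-1, 2, 3}.
Local minima of P (where P''>0): P(-4)=-256, P(1)=-6. Local minima of Q: Q(-1)=-47, Q(3)=81.
So the global minimum of F is P(-4) + Q(-1) + 6 = -256 − 47 + 6 = -297, attained at (-4, -1).

-297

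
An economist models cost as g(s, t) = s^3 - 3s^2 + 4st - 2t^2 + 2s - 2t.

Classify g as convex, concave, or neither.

neither

The term s^3 is cubic, so the Hessian is not constant.
∂²g/∂s² = 6s - 6, which takes both signs as s varies (negative for sufficiently negative s). A diagonal entry of the Hessian changing sign means the Hessian is neither positive- nor negative-semidefinite on all of R^2.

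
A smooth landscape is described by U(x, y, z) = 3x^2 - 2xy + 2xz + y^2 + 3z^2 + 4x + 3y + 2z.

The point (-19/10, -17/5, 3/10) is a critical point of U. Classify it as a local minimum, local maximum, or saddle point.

The Hessian is constant: H = [[6, -2, 2], [-2, 2, 0], [2, 0, 6]].
Leading principal minors: Δ₁ = 6, Δ₂ = 8, Δ₃ = 40.
All leading minors are positive, so H is positive definite: a local minimum.

local minimum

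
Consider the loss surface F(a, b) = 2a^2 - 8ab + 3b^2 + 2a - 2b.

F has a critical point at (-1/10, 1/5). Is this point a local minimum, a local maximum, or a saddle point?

The Hessian of F is constant: H = [[4, -8], [-8, 6]].
det(H) = 4·6 − (-8)² = -40.
Since det(H) < 0, H is indefinite and the critical point is a saddle point.

saddle point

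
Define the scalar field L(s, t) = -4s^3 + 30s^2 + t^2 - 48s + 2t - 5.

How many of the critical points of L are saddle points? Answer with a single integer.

1

L separates as a function of s plus a function of t, so ∇L=0 decouples.
∂L/∂s = -12(s - 4)(s - 1) = 0 at s ∈ {1, 4}; ∂L/∂t = 2(t + 1) = 0 at t ∈ {-1}.
The Hessian is diagonal: diag(L_ss, L_tt). Second derivatives: L_ss(1)=36, L_ss(4)=-36; L_tt(-1)=2.
Saddle points occur where the two diagonal entries have opposite signs: (4, -1). Count: 1.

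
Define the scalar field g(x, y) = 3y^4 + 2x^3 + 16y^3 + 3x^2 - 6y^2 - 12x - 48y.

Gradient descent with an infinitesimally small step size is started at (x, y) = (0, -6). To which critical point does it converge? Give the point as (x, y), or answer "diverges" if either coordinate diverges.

g is separable, so gradient descent decouples: x follows -∂g/∂x, y follows -∂g/∂y.
∂g/∂x = 6(x - 1)(x + 2); at x=0 this is -12, so x increases.
∂g/∂y = 12(y - 1)(y + 1)(y + 4); at y=-6 this is -840, so y increases.
x converges to its nearest critical value 1 (a local min of the x-part); y converges to -4. The iterate converges to (1, -4).

(1, -4)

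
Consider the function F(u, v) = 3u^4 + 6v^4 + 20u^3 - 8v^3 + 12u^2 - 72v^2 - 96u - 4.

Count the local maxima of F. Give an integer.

1

F separates as a function of u plus a function of v, so ∇F=0 decouples.
∂F/∂u = 12(u - 1)(u + 2)(u + 4) = 0 at u ∈ {-4, -2, 1}; ∂F/∂v = 24v(v - 3)(v + 2) = 0 at v ∈ {-2, 0, 3}.
The Hessian is diagonal: diag(F_uu, F_vv). Second derivatives: F_uu(-4)=120, F_uu(-2)=-72, F_uu(1)=180; F_vv(-2)=240, F_vv(0)=-144, F_vv(3)=360.
Local maxima occur where both diagonal entries negative: (-2, 0). Count: 1.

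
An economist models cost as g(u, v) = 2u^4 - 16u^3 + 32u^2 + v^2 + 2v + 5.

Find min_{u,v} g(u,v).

4

g(u,v) separates as P(u) + Q(v) + 5, so its minimum is min P + min Q + 5.
P'(u) = 8u(u - 4)(u - 2) vanishes at u ∈ {0, 2, 4}; Q'(v) = 2v + 2 vanishes at v ∈ {-1}.
Local minima of P (where P''>0): P(0)=0, P(4)=0. Local minima of Q: Q(-1)=-1.
So the global minimum of g is P(0) + Q(-1) + 5 = 0 − 1 + 5 = 4, attained at (0, -1).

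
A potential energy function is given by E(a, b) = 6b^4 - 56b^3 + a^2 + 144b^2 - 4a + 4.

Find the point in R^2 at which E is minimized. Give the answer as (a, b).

(2, 0)

E(a,b) separates as P(a) + Q(b) + 4, so its minimum is min P + min Q + 4.
P'(a) = 2a - 4 vanishes at a ∈ {2}; Q'(b) = 24b(b - 4)(b - 3) vanishes at b ∈ {0, 3, 4}.
Local minima of P (where P''>0): P(2)=-4. Local minima of Q: Q(0)=0, Q(4)=256.
So the global minimum of E is P(2) + Q(0) + 4 = -4 + 0 + 4 = 0, attained at (2, 0).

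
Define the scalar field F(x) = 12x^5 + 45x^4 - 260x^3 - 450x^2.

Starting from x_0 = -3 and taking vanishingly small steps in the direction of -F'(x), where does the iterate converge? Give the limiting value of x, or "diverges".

-1

F'(x) = 60x(x - 3)(x + 1)(x + 5), so F'(-3) = -4320.
Gradient descent moves in the -F' direction, i.e. x is increasing.
The nearest critical point in that direction is x = -1, where F'' = 960 > 0 (a local minimum). The iterate converges there.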